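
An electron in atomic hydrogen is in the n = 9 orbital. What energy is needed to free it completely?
0.16797 eV

The ionization energy is the energy needed to remove the electron completely (n → ∞).

For hydrogen, E_n = -13.6057 eV / n².

At n = 9: E_9 = -13.6057 / 9² = -0.16797160 eV
At n = ∞: E_∞ = 0 eV

Ionization energy = E_∞ - E_9 = 0 - (-0.16797160) = 0.16797160 eV
Ionization energy ≈ 0.16797 eV

This is also called the binding energy of the electron in state n = 9.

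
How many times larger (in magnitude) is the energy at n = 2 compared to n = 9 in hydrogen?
20.250

Using E_n = -13.6057 Z² / n² eV with Z = 1:

E_2 = -13.6057 / 2² = -13.6057 / 4 = -3.401425000 eV
E_9 = -13.6057 / 9² = -13.6057 / 81 = -0.167971605 eV

The ratio is:
E_2/E_9 = (-3.401425000) / (-0.167971605)
E_2/E_9 = (-13.6057/4) / (-13.6057/81)
E_2/E_9 = 81/4
E_2/E_9 = 20.250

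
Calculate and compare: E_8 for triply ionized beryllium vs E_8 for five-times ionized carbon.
C⁵⁺ at n = 8 (E = -7.65 eV)

Using E_n = -13.6057 Z² / n² eV:

Be³⁺ (Z = 4) at n = 8:
E = -13.6057 × 4² / 8² = -13.6057 × 16 / 64 = -3.40143 eV

C⁵⁺ (Z = 6) at n = 8:
E = -13.6057 × 6² / 8² = -13.6057 × 36 / 64 = -7.65321 eV

Since -7.65321 eV < -3.40143 eV,
C⁵⁺ at n = 8 is more tightly bound (requires more energy to ionize).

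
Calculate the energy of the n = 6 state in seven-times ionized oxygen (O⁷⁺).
-24.187911 eV

For hydrogen-like ions, the energy levels scale with Z²:
E_n = -13.6057 Z² / n² eV

For O⁷⁺ (Z = 8) at n = 6:
E_6 = -13.6057 × 8² / 6²
E_6 = -13.6057 × 64 / 36
E_6 = -870.7648 / 36
E_6 = -24.187911 eV

The energy is 64 times more negative than hydrogen at the same n due to the stronger nuclear charge.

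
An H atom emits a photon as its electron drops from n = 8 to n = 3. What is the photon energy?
1.29916 eV

The energy levels are E_n = -13.6057 eV / n².

Energy at n = 8: E_8 = -13.6057 / 8² = -0.21258906 eV
Energy at n = 3: E_3 = -13.6057 / 3² = -1.51174444 eV

For emission (electron falling to lower state), the photon energy is:
E_photon = E_8 - E_3 = |-0.21258906 - (-1.51174444)|
E_photon = 1.29916 eV

This energy is carried away by the emitted photon.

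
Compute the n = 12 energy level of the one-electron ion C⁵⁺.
-3.401425 eV

For hydrogen-like ions, the energy levels scale with Z²:
E_n = -13.6057 Z² / n² eV

For C⁵⁺ (Z = 6) at n = 12:
E_12 = -13.6057 × 6² / 12²
E_12 = -13.6057 × 36 / 144
E_12 = -489.8052 / 144
E_12 = -3.401425 eV

The energy is 36 times more negative than hydrogen at the same n due to the stronger nuclear charge.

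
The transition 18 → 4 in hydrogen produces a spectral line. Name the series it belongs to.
Brackett series

The spectral series in hydrogen are named based on the final (lower) energy level:
- Lyman series: n_final = 1 (ultraviolet)
- Balmer series: n_final = 2 (visible/near-UV)
- Paschen series: n_final = 3 (infrared)
- Brackett series: n_final = 4 (infrared)
- Pfund series: n_final = 5 (far infrared)

Since this transition ends at n = 4, it belongs to the Brackett series.

For reference, this 18 → 4 line has photon energy
ΔE = 13.6057 eV × (1/4² - 1/18²) = 0.808363349 eV,
corresponding to wavelength λ = hc/ΔE = 1239.84 eV·nm / 0.808363349 eV = 1533.766 nm in the infrared region.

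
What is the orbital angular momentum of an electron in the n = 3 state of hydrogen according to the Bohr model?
3.16372e-34 J·s (or 3ℏ)

In the Bohr model, angular momentum is quantized:
L = nℏ

where ℏ = h/(2π) = 1.0545718e-34 J·s

For n = 3:
L = 3 × 1.0545718e-34 J·s
L = 3.16372e-34 J·s

This can also be written as L = 3ℏ.
The angular momentum is an integer multiple of the reduced Planck constant.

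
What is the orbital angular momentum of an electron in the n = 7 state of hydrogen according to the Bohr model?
7.38e-34 J·s (or 7ℏ)

In the Bohr model, angular momentum is quantized:
L = nℏ

where ℏ = h/(2π) = 1.0546e-34 J·s

For n = 7:
L = 7 × 1.0546e-34 J·s
L = 7.38e-34 J·s

This can also be written as L = 7ℏ.
The angular momentum is an integer multiple of the reduced Planck constant.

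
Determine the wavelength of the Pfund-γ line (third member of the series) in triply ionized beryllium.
233.65773 nm

The lines of a series are numbered from the longest wavelength (smallest ΔE) outward; the third line is the transition from n = n_f + 3 to n_f.
The Pfund series has all transitions ending at n_f = 5.

For Be³⁺ (Z = 4), the third line (γ-line) is the jump from n = 8 to n = 5:
E_8 = -13.6057 × 4² / 8² = -3.401425000 eV
E_5 = -13.6057 × 4² / 5² = -8.707648000 eV
ΔE = E_8 - E_5 = 5.306223000 eV

λ = hc/E = 1239.84 eV·nm / 5.306223000 eV
λ = 233.65773 nm

This is the γ-line of the Pfund series in Be³⁺.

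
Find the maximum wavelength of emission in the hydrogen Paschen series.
1874.603 nm

The longest wavelength corresponds to the smallest energy transition in the series.
The Paschen series has all transitions ending at n_f = 3.

For H, the first line (α-line) is the jump from n = 4 to n = 3:
E_4 = -13.6057 / 4² = -0.850356250 eV
E_3 = -13.6057 / 3² = -1.511744444 eV
ΔE = E_4 - E_3 = 0.661388194 eV

λ = hc/E = 1239.84 eV·nm / 0.661388194 eV
λ = 1874.603 nm

This is the α-line of the Paschen series in H.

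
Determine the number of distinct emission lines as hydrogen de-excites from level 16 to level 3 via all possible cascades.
91

The electron can occupy levels n = 3, 4, ..., 16 during de-excitation — that is m = 16 - 3 + 1 = 14 distinct levels.

The number of distinct spectral lines equals the number of ways to choose 2 of these m levels (each pair gives one possible emission transition):

Number of lines = m(m-1)/2 = 14×13/2 = 91

These correspond to all possible transitions between the 14 levels:
16 → 15, 16 → 14, 16 → 13, 16 → 12, 16 → 11, 16 → 10, 16 → 9, 16 → 8...

Each transition produces a photon with a unique energy (and thus wavelength). This count does not depend on Z.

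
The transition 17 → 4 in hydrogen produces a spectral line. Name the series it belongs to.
Brackett series

The spectral series in hydrogen are named based on the final (lower) energy level:
- Lyman series: n_final = 1 (ultraviolet)
- Balmer series: n_final = 2 (visible/near-UV)
- Paschen series: n_final = 3 (infrared)
- Brackett series: n_final = 4 (infrared)
- Pfund series: n_final = 5 (far infrared)

Since this transition ends at n = 4, it belongs to the Brackett series.

For reference, this 17 → 4 line has photon energy
ΔE = 13.6057 eV × (1/4² - 1/17²) = 0.80327770329 eV,
corresponding to wavelength λ = hc/ΔE = 1239.84 eV·nm / 0.80327770329 eV = 1543.47618 nm in the infrared region.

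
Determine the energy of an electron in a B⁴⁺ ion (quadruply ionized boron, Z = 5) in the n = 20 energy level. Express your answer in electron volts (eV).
-0.85036 eV

The energy levels of a hydrogen-like atom are given by:
E_n = -13.6057 Z² / n² eV  (with Z = 5 for B⁴⁺)

For n = 20:
E_20 = -13.6057 × 5² / 20²
E_20 = -13.6057 × 25 / 400
E_20 = -0.85036 eV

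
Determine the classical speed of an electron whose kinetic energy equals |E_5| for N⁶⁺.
3.06e+06 m/s (or 1.02164% of c)

The binding energy at n = 5 for N⁶⁺ is:
E_5 = -13.6057 × 7²/5² = -26.6671720 eV
|E_5| = 26.6671720 eV

Convert to Joules:
KE = 26.6671720 eV × (1.602177 × 10⁻¹⁹ J/eV) = 4.2726e-18 J

Using KE = ½mv²:
v = √(2·KE/m_e)
v = √(2 × 4.2726e-18 J / 9.10938 × 10⁻³¹ kg)
v = 3.06e+06 m/s

This is approximately 1.02164% the speed of light.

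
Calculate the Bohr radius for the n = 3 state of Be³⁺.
0.1191 nm (or 1.1907 Å)

The Bohr radius formula is:
r_n = n² a₀ / Z

where a₀ = 0.0529177 nm is the Bohr radius.

For Be³⁺ (Z = 4) at n = 3:
r_3 = 3² × 0.0529177 nm / 4
r_3 = 9 × 0.0529177 nm / 4
r_3 = 0.47626 nm / 4
r_3 = 0.1191 nm

The electron orbits at approximately 0.1191 nm from the nucleus.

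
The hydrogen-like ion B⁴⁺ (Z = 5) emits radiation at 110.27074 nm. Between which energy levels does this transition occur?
n = 12 → n = 5

First, find the photon energy from the wavelength (hc = 1239.84 eV·nm):
E = hc/λ = 1239.84 eV·nm / 110.27074 nm = 11.243599 eV

The energy levels of B⁴⁺ satisfy E_n = -13.6057 × 5² / n² eV, so an emission n_i → n_f releases
ΔE = 13.6057 × 5² × (1/n_f² − 1/n_i²) eV.

Setting ΔE equal to the photon energy:
1/n_f² − 1/n_i² = 11.243599 / (13.6057 × 5²) = 0.033055555

Since 1/n_i² must be positive, we need 1/n_f² > 0.033055555, i.e. n_f ≤ 5. For each allowed n_f, solve n_i = (1/n_f² − 0.033055555)^(−1/2) and check whether it is a whole number:
  n_f = 1: 1/n_i² = 1.000000000 − 0.033055555 = 0.966944445 → n_i = 1.017  (not an integer) ✗
  n_f = 2: 1/n_i² = 0.250000000 − 0.033055555 = 0.216944445 → n_i = 2.147  (not an integer) ✗
  n_f = 3: 1/n_i² = 0.111111111 − 0.033055555 = 0.078055556 → n_i = 3.579  (not an integer) ✗
  n_f = 4: 1/n_i² = 0.062500000 − 0.033055555 = 0.029444445 → n_i = 5.828  (not an integer) ✗
  n_f = 5: 1/n_i² = 0.040000000 − 0.033055555 = 0.006944445 → n_i = 12.000  → integer, n_i = 12 ✓

Only n_f = 5 gives an integer upper level, n_i = 12.

The transition is from n = 12 to n = 5 (emission).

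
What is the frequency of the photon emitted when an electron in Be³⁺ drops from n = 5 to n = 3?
3.743e+15 Hz

First, find the transition energy:
E_5 = -13.6057 × 4² / 5² = -8.70765 eV
E_3 = -13.6057 × 4² / 3² = -24.18791 eV
|ΔE| = |E_3 - E_5| = 15.48026 eV

Convert to Joules: E = 15.48026 eV × (1.602177 × 10⁻¹⁹ J/eV) = 2.48021e-18 J

Using E = hf:
f = E/h = 2.48021e-18 J / (6.62607 × 10⁻³⁴ J·s)
f = 3.743e+15 Hz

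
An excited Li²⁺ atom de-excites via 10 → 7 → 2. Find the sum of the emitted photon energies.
29.388312 eV

The energy levels of Li²⁺ are E_n = -13.6057 × 3² / n² eV.

First transition (10 → 7):
ΔE₁ = |E_7 - E_10|
ΔE₁ = |-2.499006122449 - (-1.224513000000)| = 1.274493122 eV

Second transition (7 → 2):
ΔE₂ = |E_2 - E_7|
ΔE₂ = |-30.612825000000 - (-2.499006122449)| = 28.113818878 eV

Total energy released:
E_total = ΔE₁ + ΔE₂ = 1.274493122 + 28.113818878 = 29.388312 eV

Note: This equals the direct transition 10 → 2: 29.388312 eV ✓
Energy is conserved regardless of the path taken.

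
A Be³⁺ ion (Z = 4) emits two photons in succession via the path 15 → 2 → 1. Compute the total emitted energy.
216.7237 eV

The energy levels of Be³⁺ are E_n = -13.6057 × 4² / n² eV.

First transition (15 → 2):
ΔE₁ = |E_2 - E_15|
ΔE₁ = |-54.4228000000 - (-0.9675164444)| = 53.4552836 eV

Second transition (2 → 1):
ΔE₂ = |E_1 - E_2|
ΔE₂ = |-217.6912000000 - (-54.4228000000)| = 163.2684000 eV

Total energy released:
E_total = ΔE₁ + ΔE₂ = 53.4552836 + 163.2684000 = 216.7237 eV

Note: This equals the direct transition 15 → 1: 216.7237 eV ✓
Energy is conserved regardless of the path taken.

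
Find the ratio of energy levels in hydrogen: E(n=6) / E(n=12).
4.0000

Using E_n = -13.6057 Z² / n² eV with Z = 1:

E_6 = -13.6057 / 6² = -13.6057 / 36 = -0.3779361111 eV
E_12 = -13.6057 / 12² = -13.6057 / 144 = -0.0944840278 eV

The ratio is:
E_6/E_12 = (-0.3779361111) / (-0.0944840278)
E_6/E_12 = (-13.6057/36) / (-13.6057/144)
E_6/E_12 = 144/36
E_6/E_12 = 4.0000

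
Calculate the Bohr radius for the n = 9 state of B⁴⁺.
0.85727 nm (or 8.57267 Å)

The Bohr radius formula is:
r_n = n² a₀ / Z

where a₀ = 0.05291772 nm is the Bohr radius.

For B⁴⁺ (Z = 5) at n = 9:
r_9 = 9² × 0.05291772 nm / 5
r_9 = 81 × 0.05291772 nm / 5
r_9 = 4.286335 nm / 5
r_9 = 0.85727 nm

The electron orbits at approximately 0.85727 nm from the nucleus.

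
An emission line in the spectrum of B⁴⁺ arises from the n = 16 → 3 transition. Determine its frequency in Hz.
8.817e+15 Hz

First, find the transition energy:
E_16 = -13.6057 × 5² / 16² = -1.32868 eV
E_3 = -13.6057 × 5² / 3² = -37.79361 eV
|ΔE| = |E_3 - E_16| = 36.46493 eV

Convert to Joules: E = 36.46493 eV × (1.602177 × 10⁻¹⁹ J/eV) = 5.84233e-18 J

Using E = hf:
f = E/h = 5.84233e-18 J / (6.62607 × 10⁻³⁴ J·s)
f = 8.817e+15 Hz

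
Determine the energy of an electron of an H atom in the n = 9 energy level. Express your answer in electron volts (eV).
-0.16797 eV

The energy levels of a hydrogen-like atom are given by:
E_n = -13.6057 eV / n²

For n = 9:
E_9 = -13.6057 eV / 9²
E_9 = -13.6057 eV / 81
E_9 = -0.16797 eV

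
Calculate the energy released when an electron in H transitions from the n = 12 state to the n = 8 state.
0.11811 eV

The energy levels are E_n = -13.6057 eV / n².

Energy at n = 12: E_12 = -13.6057 / 12² = -0.09448403 eV
Energy at n = 8: E_8 = -13.6057 / 8² = -0.21258906 eV

For emission (electron falling to lower state), the photon energy is:
E_photon = E_12 - E_8 = |-0.09448403 - (-0.21258906)|
E_photon = 0.11811 eV

This energy is carried away by the emitted photon.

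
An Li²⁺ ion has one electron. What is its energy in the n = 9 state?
-1.511744 eV

For hydrogen-like ions, the energy levels scale with Z²:
E_n = -13.6057 Z² / n² eV

For Li²⁺ (Z = 3) at n = 9:
E_9 = -13.6057 × 3² / 9²
E_9 = -13.6057 × 9 / 81
E_9 = -122.4513 / 81
E_9 = -1.511744 eV

The energy is 9 times more negative than hydrogen at the same n due to the stronger nuclear charge.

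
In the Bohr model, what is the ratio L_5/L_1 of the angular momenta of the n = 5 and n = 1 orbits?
5.0000

In the Bohr model, L_n = nℏ, so the ratio is purely the ratio of quantum numbers:

L_5/L_1 = 5ℏ / 1ℏ = 5/1 = 5.0000

The angular momentum scales linearly with n.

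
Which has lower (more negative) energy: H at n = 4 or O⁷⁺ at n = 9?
O⁷⁺ at n = 9 (E = -10.75018 eV)

Using E_n = -13.6057 Z² / n² eV:

H (Z = 1) at n = 4:
E = -13.6057 × 1² / 4² = -13.6057 × 1 / 16 = -0.85035625 eV

O⁷⁺ (Z = 8) at n = 9:
E = -13.6057 × 8² / 9² = -13.6057 × 64 / 81 = -10.75018272 eV

Since -10.75018272 eV < -0.85035625 eV,
O⁷⁺ at n = 9 is more tightly bound (requires more energy to ionize).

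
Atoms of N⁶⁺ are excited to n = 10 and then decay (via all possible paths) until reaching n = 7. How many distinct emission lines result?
6

The electron can occupy levels n = 7, 8, ..., 10 during de-excitation — that is m = 10 - 7 + 1 = 4 distinct levels.

The number of distinct spectral lines equals the number of ways to choose 2 of these m levels (each pair gives one possible emission transition):

Number of lines = m(m-1)/2 = 4×3/2 = 6

These correspond to all possible transitions between the 4 levels:
10 → 9, 10 → 8, 10 → 7, 9 → 8, 9 → 7, 8 → 7

Each transition produces a photon with a unique energy (and thus wavelength). This count does not depend on Z.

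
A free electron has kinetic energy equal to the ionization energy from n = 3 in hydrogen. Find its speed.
7.292e+05 m/s (or 0.24325% of c)

The binding energy at n = 3 for hydrogen is:
E_3 = -13.6057/3² = -1.5117444 eV
|E_3| = 1.5117444 eV

Convert to Joules:
KE = 1.5117444 eV × (1.602177 × 10⁻¹⁹ J/eV) = 2.42208e-19 J

Using KE = ½mv²:
v = √(2·KE/m_e)
v = √(2 × 2.42208e-19 J / 9.10938 × 10⁻³¹ kg)
v = 7.292e+05 m/s

This is approximately 0.24325% the speed of light.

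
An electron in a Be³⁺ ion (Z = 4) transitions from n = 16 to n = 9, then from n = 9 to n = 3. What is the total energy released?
23.34 eV

The energy levels of Be³⁺ are E_n = -13.6057 × 4² / n² eV.

First transition (16 → 9):
ΔE₁ = |E_9 - E_16|
ΔE₁ = |-2.68754568 - (-0.85035625)| = 1.83719 eV

Second transition (9 → 3):
ΔE₂ = |E_3 - E_9|
ΔE₂ = |-24.18791111 - (-2.68754568)| = 21.50037 eV

Total energy released:
E_total = ΔE₁ + ΔE₂ = 1.83719 + 21.50037 = 23.34 eV

Note: This equals the direct transition 16 → 3: 23.34 eV ✓
Energy is conserved regardless of the path taken.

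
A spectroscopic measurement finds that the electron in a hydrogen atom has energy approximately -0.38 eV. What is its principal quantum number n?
n = 6

The exact energy levels follow E_n = -13.6057 eV / n².

The measured value (-0.38 eV) is reported to only 2 significant figures, so we must test candidate n values and see which one matches to that precision.

Candidate energies:
  n = 4:  E = -13.6057/4² = -0.85036 eV
  n = 5:  E = -13.6057/5² = -0.54423 eV
  n = 6:  E = -13.6057/6² = -0.37794 eV  ← matches
  n = 7:  E = -13.6057/7² = -0.27767 eV
  n = 8:  E = -13.6057/8² = -0.21259 eV

Checking against the measurement of -0.38 eV (2 sig figs), only n = 6 agrees:
E_6 = -0.37794 eV, which rounds to -0.38 eV ✓

Therefore n = 6.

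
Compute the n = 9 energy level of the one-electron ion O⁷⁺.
-10.750183 eV

For hydrogen-like ions, the energy levels scale with Z²:
E_n = -13.6057 Z² / n² eV

For O⁷⁺ (Z = 8) at n = 9:
E_9 = -13.6057 × 8² / 9²
E_9 = -13.6057 × 64 / 81
E_9 = -870.7648 / 81
E_9 = -10.750183 eV

The energy is 64 times more negative than hydrogen at the same n due to the stronger nuclear charge.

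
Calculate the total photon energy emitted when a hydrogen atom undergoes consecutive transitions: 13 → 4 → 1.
13.52519 eV

The energy levels of hydrogen are E_n = -13.6057 / n² eV.

First transition (13 → 4):
ΔE₁ = |E_4 - E_13|
ΔE₁ = |-0.85035625000 - (-0.08050710059)| = 0.76984915 eV

Second transition (4 → 1):
ΔE₂ = |E_1 - E_4|
ΔE₂ = |-13.60570000000 - (-0.85035625000)| = 12.75534375 eV

Total energy released:
E_total = ΔE₁ + ΔE₂ = 0.76984915 + 12.75534375 = 13.52519 eV

Note: This equals the direct transition 13 → 1: 13.52519 eV ✓
Energy is conserved regardless of the path taken.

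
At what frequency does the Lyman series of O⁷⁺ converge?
2.1055e+17 Hz

The series limit corresponds to the transition from n = ∞ to n = 1.
This is the highest energy (shortest wavelength) transition in the Lyman series.

E_∞ = 0 eV
E_1 = -13.6057 × 8² / 1² = -870.7648000 eV

Energy at series limit:
ΔE = E_∞ - E_1 = 0 - (-870.7648000) = 870.7648000 eV
E = 870.7648000 eV × (1.602177 × 10⁻¹⁹ J/eV) = 1.395119e-16 J
f = E/h = 1.395119e-16 J / (6.62607 × 10⁻³⁴ J·s) = 2.1055e+17 Hz

This energy equals the ionization energy from the n = 1 state of O⁷⁺.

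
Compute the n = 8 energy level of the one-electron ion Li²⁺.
-1.913302 eV

For hydrogen-like ions, the energy levels scale with Z²:
E_n = -13.6057 Z² / n² eV

For Li²⁺ (Z = 3) at n = 8:
E_8 = -13.6057 × 3² / 8²
E_8 = -13.6057 × 9 / 64
E_8 = -122.4513 / 64
E_8 = -1.913302 eV

The energy is 9 times more negative than hydrogen at the same n due to the stronger nuclear charge.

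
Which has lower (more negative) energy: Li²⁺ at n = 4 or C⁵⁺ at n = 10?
Li²⁺ at n = 4 (E = -7.653 eV)

Using E_n = -13.6057 Z² / n² eV:

Li²⁺ (Z = 3) at n = 4:
E = -13.6057 × 3² / 4² = -13.6057 × 9 / 16 = -7.653206 eV

C⁵⁺ (Z = 6) at n = 10:
E = -13.6057 × 6² / 10² = -13.6057 × 36 / 100 = -4.898052 eV

Since -7.653206 eV < -4.898052 eV,
Li²⁺ at n = 4 is more tightly bound (requires more energy to ionize).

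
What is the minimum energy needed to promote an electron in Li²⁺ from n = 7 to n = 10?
1.27 eV

The energy levels of a hydrogen-like atom are E_n = -13.6057 Z² eV / n².

Energy at n = 7: E_7 = -13.6057 × 3² / 7² = -2.49901 eV
Energy at n = 10: E_10 = -13.6057 × 3² / 10² = -1.22451 eV

The excitation energy is the difference:
ΔE = E_10 - E_7
ΔE = -1.22451 - (-2.49901)
ΔE = 1.27 eV

Since this is positive, energy must be absorbed (photon absorption).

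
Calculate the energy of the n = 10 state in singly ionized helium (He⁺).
-0.544228 eV

For hydrogen-like ions, the energy levels scale with Z²:
E_n = -13.6057 Z² / n² eV

For He⁺ (Z = 2) at n = 10:
E_10 = -13.6057 × 2² / 10²
E_10 = -13.6057 × 4 / 100
E_10 = -54.4228 / 100
E_10 = -0.544228 eV

The energy is 4 times more negative than hydrogen at the same n due to the stronger nuclear charge.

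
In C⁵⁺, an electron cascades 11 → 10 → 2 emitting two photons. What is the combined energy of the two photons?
118.40332 eV

The energy levels of C⁵⁺ are E_n = -13.6057 × 6² / n² eV.

First transition (11 → 10):
ΔE₁ = |E_10 - E_11|
ΔE₁ = |-4.89805200000 - (-4.04797685950)| = 0.85007514 eV

Second transition (10 → 2):
ΔE₂ = |E_2 - E_10|
ΔE₂ = |-122.45130000000 - (-4.89805200000)| = 117.55324800 eV

Total energy released:
E_total = ΔE₁ + ΔE₂ = 0.85007514 + 117.55324800 = 118.40332 eV

Note: This equals the direct transition 11 → 2: 118.40332 eV ✓
Energy is conserved regardless of the path taken.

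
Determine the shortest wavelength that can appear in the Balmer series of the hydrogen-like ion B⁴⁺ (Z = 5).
14.5802 nm

The series limit corresponds to the transition from n = ∞ to n = 2.
This is the highest energy (shortest wavelength) transition in the Balmer series.

E_∞ = 0 eV
E_2 = -13.6057 × 5² / 2² = -85.035625 eV

Energy at series limit:
ΔE = E_∞ - E_2 = 0 - (-85.035625) = 85.035625 eV
λ = hc/E = 1239.84 eV·nm / 85.035625 eV = 14.5802 nm

This energy equals the ionization energy from the n = 2 state of B⁴⁺.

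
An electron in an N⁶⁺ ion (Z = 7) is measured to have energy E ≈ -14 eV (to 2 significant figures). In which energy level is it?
n = 7

The exact energy levels follow E_n = -13.6057 Z² / n² eV with Z = 7.

The measured value (-14 eV) is reported to only 2 significant figures, so we must test candidate n values and see which one matches to that precision.

Candidate energies:
  n = 5:  E = -13.6057 × 7² / 5² = -26.66717 eV
  n = 6:  E = -13.6057 × 7² / 6² = -18.51887 eV
  n = 7:  E = -13.6057 × 7² / 7² = -13.60570 eV  ← matches
  n = 8:  E = -13.6057 × 7² / 8² = -10.41686 eV
  n = 9:  E = -13.6057 × 7² / 9² = -8.23061 eV

Checking against the measurement of -14 eV (2 sig figs), only n = 7 agrees:
E_7 = -13.60570 eV, which rounds to -14 eV ✓

Therefore n = 7.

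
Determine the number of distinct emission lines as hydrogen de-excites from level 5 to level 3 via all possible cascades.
3

The electron can occupy levels n = 3, 4, ..., 5 during de-excitation — that is m = 5 - 3 + 1 = 3 distinct levels.

The number of distinct spectral lines equals the number of ways to choose 2 of these m levels (each pair gives one possible emission transition):

Number of lines = m(m-1)/2 = 3×2/2 = 3

These correspond to all possible transitions between the 3 levels:
5 → 4, 5 → 3, 4 → 3

Each transition produces a photon with a unique energy (and thus wavelength). This count does not depend on Z.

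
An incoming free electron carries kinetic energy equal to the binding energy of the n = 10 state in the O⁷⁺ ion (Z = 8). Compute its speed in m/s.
1.75e+06 m/s (or 0.5838% of c)

The binding energy at n = 10 for O⁷⁺ is:
E_10 = -13.6057 × 8²/10² = -8.707648 eV
|E_10| = 8.707648 eV

Convert to Joules:
KE = 8.707648 eV × (1.602177 × 10⁻¹⁹ J/eV) = 1.3951e-18 J

Using KE = ½mv²:
v = √(2·KE/m_e)
v = √(2 × 1.3951e-18 J / 9.10938 × 10⁻³¹ kg)
v = 1.75e+06 m/s

This is approximately 0.5838% the speed of light.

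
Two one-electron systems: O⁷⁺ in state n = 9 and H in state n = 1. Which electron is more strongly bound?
H at n = 1 (E = -13.605700 eV)

Using E_n = -13.6057 Z² / n² eV:

O⁷⁺ (Z = 8) at n = 9:
E = -13.6057 × 8² / 9² = -13.6057 × 64 / 81 = -10.750182716 eV

H (Z = 1) at n = 1:
E = -13.6057 × 1² / 1² = -13.6057 × 1 / 1 = -13.605700000 eV

Since -13.605700000 eV < -10.750182716 eV,
H at n = 1 is more tightly bound (requires more energy to ionize).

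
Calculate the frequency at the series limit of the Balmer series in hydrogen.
8.225e+14 Hz

The series limit corresponds to the transition from n = ∞ to n = 2.
This is the highest energy (shortest wavelength) transition in the Balmer series.

E_∞ = 0 eV
E_2 = -13.6057 / 2² = -3.401425 eV

Energy at series limit:
ΔE = E_∞ - E_2 = 0 - (-3.401425) = 3.401425 eV
E = 3.401425 eV × (1.602177 × 10⁻¹⁹ J/eV) = 5.44968e-19 J
f = E/h = 5.44968e-19 J / (6.62607 × 10⁻³⁴ J·s) = 8.225e+14 Hz

This energy equals the ionization energy from the n = 2 state of hydrogen.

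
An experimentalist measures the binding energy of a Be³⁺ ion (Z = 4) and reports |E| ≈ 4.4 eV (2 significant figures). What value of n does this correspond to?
n = 7

The exact energy levels follow E_n = -13.6057 Z² / n² eV with Z = 4.

The measured value (-4.4 eV) is reported to only 2 significant figures, so we must test candidate n values and see which one matches to that precision.

Candidate energies:
  n = 5:  E = -13.6057 × 4² / 5² = -8.70765 eV
  n = 6:  E = -13.6057 × 4² / 6² = -6.04698 eV
  n = 7:  E = -13.6057 × 4² / 7² = -4.44268 eV  ← matches
  n = 8:  E = -13.6057 × 4² / 8² = -3.40143 eV
  n = 9:  E = -13.6057 × 4² / 9² = -2.68755 eV

Checking against the measurement of -4.4 eV (2 sig figs), only n = 7 agrees:
E_7 = -4.44268 eV, which rounds to -4.4 eV ✓

Therefore n = 7.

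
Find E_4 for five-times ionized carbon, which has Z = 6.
-30.613 eV

For hydrogen-like ions, the energy levels scale with Z²:
E_n = -13.6057 Z² / n² eV

For C⁵⁺ (Z = 6) at n = 4:
E_4 = -13.6057 × 6² / 4²
E_4 = -13.6057 × 36 / 16
E_4 = -489.8052 / 16
E_4 = -30.613 eV

The energy is 36 times more negative than hydrogen at the same n due to the stronger nuclear charge.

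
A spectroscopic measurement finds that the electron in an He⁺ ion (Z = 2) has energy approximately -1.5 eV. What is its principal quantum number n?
n = 6

The exact energy levels follow E_n = -13.6057 Z² / n² eV with Z = 2.

The measured value (-1.5 eV) is reported to only 2 significant figures, so we must test candidate n values and see which one matches to that precision.

Candidate energies:
  n = 4:  E = -13.6057 × 2² / 4² = -3.401425 eV
  n = 5:  E = -13.6057 × 2² / 5² = -2.176912 eV
  n = 6:  E = -13.6057 × 2² / 6² = -1.511744 eV  ← matches
  n = 7:  E = -13.6057 × 2² / 7² = -1.110669 eV
  n = 8:  E = -13.6057 × 2² / 8² = -0.850356 eV

Checking against the measurement of -1.5 eV (2 sig figs), only n = 6 agrees:
E_6 = -1.511744 eV, which rounds to -1.5 eV ✓

Therefore n = 6.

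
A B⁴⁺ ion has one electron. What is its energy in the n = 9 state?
-4.20 eV

For hydrogen-like ions, the energy levels scale with Z²:
E_n = -13.6057 Z² / n² eV

For B⁴⁺ (Z = 5) at n = 9:
E_9 = -13.6057 × 5² / 9²
E_9 = -13.6057 × 25 / 81
E_9 = -340.1425 / 81
E_9 = -4.20 eV

The energy is 25 times more negative than hydrogen at the same n due to the stronger nuclear charge.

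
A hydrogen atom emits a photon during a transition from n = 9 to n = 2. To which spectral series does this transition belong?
Balmer series

The spectral series in hydrogen are named based on the final (lower) energy level:
- Lyman series: n_final = 1 (ultraviolet)
- Balmer series: n_final = 2 (visible/near-UV)
- Paschen series: n_final = 3 (infrared)
- Brackett series: n_final = 4 (infrared)
- Pfund series: n_final = 5 (far infrared)

Since this transition ends at n = 2, it belongs to the Balmer series.

For reference, this 9 → 2 line has photon energy
ΔE = 13.6057 eV × (1/2² - 1/9²) = 3.233453395 eV,
corresponding to wavelength λ = hc/ΔE = 1239.84 eV·nm / 3.233453395 eV = 383.44143 nm in the visible/near-UV region.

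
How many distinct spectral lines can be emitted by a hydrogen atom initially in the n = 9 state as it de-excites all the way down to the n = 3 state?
21

The electron can occupy levels n = 3, 4, ..., 9 during de-excitation — that is m = 9 - 3 + 1 = 7 distinct levels.

The number of distinct spectral lines equals the number of ways to choose 2 of these m levels (each pair gives one possible emission transition):

Number of lines = m(m-1)/2 = 7×6/2 = 21

These correspond to all possible transitions between the 7 levels:
9 → 8, 9 → 7, 9 → 6, 9 → 5, 9 → 4, 9 → 3, 8 → 7, 8 → 6...

Each transition produces a photon with a unique energy (and thus wavelength). This count does not depend on Z.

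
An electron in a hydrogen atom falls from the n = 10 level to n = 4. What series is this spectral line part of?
Brackett series

The spectral series in hydrogen are named based on the final (lower) energy level:
- Lyman series: n_final = 1 (ultraviolet)
- Balmer series: n_final = 2 (visible/near-UV)
- Paschen series: n_final = 3 (infrared)
- Brackett series: n_final = 4 (infrared)
- Pfund series: n_final = 5 (far infrared)

Since this transition ends at n = 4, it belongs to the Brackett series.

For reference, this 10 → 4 line has photon energy
ΔE = 13.6057 eV × (1/4² - 1/10²) = 0.714299250 eV,
corresponding to wavelength λ = hc/ΔE = 1239.84 eV·nm / 0.714299250 eV = 1735.743 nm in the infrared region.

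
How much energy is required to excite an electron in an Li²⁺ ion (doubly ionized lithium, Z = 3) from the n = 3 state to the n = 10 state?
12.38 eV

The energy levels of a hydrogen-like atom are E_n = -13.6057 Z² eV / n².

Energy at n = 3: E_3 = -13.6057 × 3² / 3² = -13.60570 eV
Energy at n = 10: E_10 = -13.6057 × 3² / 10² = -1.22451 eV

The excitation energy is the difference:
ΔE = E_10 - E_3
ΔE = -1.22451 - (-13.60570)
ΔE = 12.38 eV

Since this is positive, energy must be absorbed (photon absorption).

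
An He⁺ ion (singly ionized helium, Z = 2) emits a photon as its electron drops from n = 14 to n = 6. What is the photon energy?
1.23408 eV

The energy levels are E_n = -13.6057 Z² eV / n².

Energy at n = 14: E_14 = -13.6057 × 2² / 14² = -0.27766735 eV
Energy at n = 6: E_6 = -13.6057 × 2² / 6² = -1.51174444 eV

For emission (electron falling to lower state), the photon energy is:
E_photon = E_14 - E_6 = |-0.27766735 - (-1.51174444)|
E_photon = 1.23408 eV

This energy is carried away by the emitted photon.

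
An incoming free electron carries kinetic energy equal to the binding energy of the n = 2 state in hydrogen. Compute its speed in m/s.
1.09385e+06 m/s (or 0.364868% of c)

The binding energy at n = 2 for hydrogen is:
E_2 = -13.6057/2² = -3.40142500 eV
|E_2| = 3.40142500 eV

Convert to Joules:
KE = 3.40142500 eV × (1.602177 × 10⁻¹⁹ J/eV) = 5.4496849e-19 J

Using KE = ½mv²:
v = √(2·KE/m_e)
v = √(2 × 5.4496849e-19 J / 9.10938 × 10⁻³¹ kg)
v = 1.09385e+06 m/s

This is approximately 0.364868% the speed of light.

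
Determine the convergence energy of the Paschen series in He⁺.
6.046978 eV

The series limit corresponds to the transition from n = ∞ to n = 3.
This is the highest energy (shortest wavelength) transition in the Paschen series.

E_∞ = 0 eV
E_3 = -13.6057 × 2² / 3² = -6.046978 eV

Energy at series limit:
ΔE = E_∞ - E_3 = 0 - (-6.046978) = 6.046978 eV

This energy equals the ionization energy from the n = 3 state of He⁺.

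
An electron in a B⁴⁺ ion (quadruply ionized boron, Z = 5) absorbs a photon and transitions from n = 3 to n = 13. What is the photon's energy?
35.7809 eV

The energy levels of a hydrogen-like atom are E_n = -13.6057 Z² eV / n².

Energy at n = 3: E_3 = -13.6057 × 5² / 3² = -37.7936111 eV
Energy at n = 13: E_13 = -13.6057 × 5² / 13² = -2.0126775 eV

The excitation energy is the difference:
ΔE = E_13 - E_3
ΔE = -2.0126775 - (-37.7936111)
ΔE = 35.7809 eV

Since this is positive, energy must be absorbed (photon absorption).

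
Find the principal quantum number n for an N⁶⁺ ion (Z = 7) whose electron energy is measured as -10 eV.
n = 8

The exact energy levels follow E_n = -13.6057 Z² / n² eV with Z = 7.

The measured value (-10 eV) is reported to only 2 significant figures, so we must test candidate n values and see which one matches to that precision.

Candidate energies:
  n = 6:  E = -13.6057 × 7² / 6² = -18.51887 eV
  n = 7:  E = -13.6057 × 7² / 7² = -13.60570 eV
  n = 8:  E = -13.6057 × 7² / 8² = -10.41686 eV  ← matches
  n = 9:  E = -13.6057 × 7² / 9² = -8.23061 eV
  n = 10:  E = -13.6057 × 7² / 10² = -6.66679 eV

Checking against the measurement of -10 eV (2 sig figs), only n = 8 agrees:
E_8 = -10.41686 eV, which rounds to -10 eV ✓

Therefore n = 8.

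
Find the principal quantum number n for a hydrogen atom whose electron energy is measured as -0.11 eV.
n = 11

The exact energy levels follow E_n = -13.6057 eV / n².

The measured value (-0.11 eV) is reported to only 2 significant figures, so we must test candidate n values and see which one matches to that precision.

Candidate energies:
  n = 9:  E = -13.6057/9² = -0.16797 eV
  n = 10:  E = -13.6057/10² = -0.13606 eV
  n = 11:  E = -13.6057/11² = -0.11244 eV  ← matches
  n = 12:  E = -13.6057/12² = -0.09448 eV
  n = 13:  E = -13.6057/13² = -0.08051 eV

Checking against the measurement of -0.11 eV (2 sig figs), only n = 11 agrees:
E_11 = -0.11244 eV, which rounds to -0.11 eV ✓

Therefore n = 11.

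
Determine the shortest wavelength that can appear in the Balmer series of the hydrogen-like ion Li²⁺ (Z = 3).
40.500673 nm

The series limit corresponds to the transition from n = ∞ to n = 2.
This is the highest energy (shortest wavelength) transition in the Balmer series.

E_∞ = 0 eV
E_2 = -13.6057 × 3² / 2² = -30.61282500 eV

Energy at series limit:
ΔE = E_∞ - E_2 = 0 - (-30.61282500) = 30.61282500 eV
λ = hc/E = 1239.84 eV·nm / 30.61282500 eV = 40.500673 nm

This energy equals the ionization energy from the n = 2 state of Li²⁺.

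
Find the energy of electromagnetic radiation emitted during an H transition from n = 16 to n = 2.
3.348278 eV

The energy levels are E_n = -13.6057 eV / n².

Energy at n = 16: E_16 = -13.6057 / 16² = -0.053147266 eV
Energy at n = 2: E_2 = -13.6057 / 2² = -3.401425000 eV

For emission (electron falling to lower state), the photon energy is:
E_photon = E_16 - E_2 = |-0.053147266 - (-3.401425000)|
E_photon = 3.348278 eV

This energy is carried away by the emitted photon.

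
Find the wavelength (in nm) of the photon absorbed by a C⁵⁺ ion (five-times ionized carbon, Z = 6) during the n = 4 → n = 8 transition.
54.001 nm

First, find the transition energy using E_n = -13.6057 Z² / n² eV:
E_4 = -13.6057 × 6² / 4² = -30.61283 eV
E_8 = -13.6057 × 6² / 8² = -7.65321 eV

Photon energy: |ΔE| = |E_8 - E_4| = 22.95962 eV

Convert to wavelength using E = hc/λ with hc = 1239.84 eV·nm:
λ = hc/E = 1239.84 eV·nm / 22.95962 eV
λ = 54.001 nm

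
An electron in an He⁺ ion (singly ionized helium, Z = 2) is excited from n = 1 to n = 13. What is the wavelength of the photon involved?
22.91723 nm

First, find the transition energy using E_n = -13.6057 Z² / n² eV:
E_1 = -13.6057 × 2² / 1² = -54.4228000 eV
E_13 = -13.6057 × 2² / 13² = -0.3220284 eV

Photon energy: |ΔE| = |E_13 - E_1| = 54.1007716 eV

Convert to wavelength using E = hc/λ with hc = 1239.84 eV·nm:
λ = hc/E = 1239.84 eV·nm / 54.1007716 eV
λ = 22.91723 nm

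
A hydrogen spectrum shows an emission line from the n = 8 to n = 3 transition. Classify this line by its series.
Paschen series

The spectral series in hydrogen are named based on the final (lower) energy level:
- Lyman series: n_final = 1 (ultraviolet)
- Balmer series: n_final = 2 (visible/near-UV)
- Paschen series: n_final = 3 (infrared)
- Brackett series: n_final = 4 (infrared)
- Pfund series: n_final = 5 (far infrared)

Since this transition ends at n = 3, it belongs to the Paschen series.

For reference, this 8 → 3 line has photon energy
ΔE = 13.6057 eV × (1/3² - 1/8²) = 1.2991553819 eV,
corresponding to wavelength λ = hc/ΔE = 1239.84 eV·nm / 1.2991553819 eV = 954.343120 nm in the infrared region.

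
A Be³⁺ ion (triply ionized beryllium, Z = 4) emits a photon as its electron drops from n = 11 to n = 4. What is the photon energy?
11.81 eV

The energy levels are E_n = -13.6057 Z² eV / n².

Energy at n = 11: E_11 = -13.6057 × 4² / 11² = -1.79910 eV
Energy at n = 4: E_4 = -13.6057 × 4² / 4² = -13.60570 eV

For emission (electron falling to lower state), the photon energy is:
E_photon = E_11 - E_4 = |-1.79910 - (-13.60570)|
E_photon = 11.81 eV

This energy is carried away by the emitted photon.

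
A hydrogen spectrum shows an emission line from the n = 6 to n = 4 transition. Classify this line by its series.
Brackett series

The spectral series in hydrogen are named based on the final (lower) energy level:
- Lyman series: n_final = 1 (ultraviolet)
- Balmer series: n_final = 2 (visible/near-UV)
- Paschen series: n_final = 3 (infrared)
- Brackett series: n_final = 4 (infrared)
- Pfund series: n_final = 5 (far infrared)

Since this transition ends at n = 4, it belongs to the Brackett series.

For reference, this 6 → 4 line has photon energy
ΔE = 13.6057 eV × (1/4² - 1/6²) = 0.47242014 eV,
corresponding to wavelength λ = hc/ΔE = 1239.84 eV·nm / 0.47242014 eV = 2624.44 nm in the infrared region.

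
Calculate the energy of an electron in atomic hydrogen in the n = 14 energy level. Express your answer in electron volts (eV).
-0.06942 eV

The energy levels of a hydrogen-like atom are given by:
E_n = -13.6057 eV / n²

For n = 14:
E_14 = -13.6057 eV / 14²
E_14 = -13.6057 eV / 196
E_14 = -0.06942 eV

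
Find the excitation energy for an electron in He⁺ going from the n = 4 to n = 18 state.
3.23345 eV

The energy levels of a hydrogen-like atom are E_n = -13.6057 Z² eV / n².

Energy at n = 4: E_4 = -13.6057 × 2² / 4² = -3.40142500 eV
Energy at n = 18: E_18 = -13.6057 × 2² / 18² = -0.16797160 eV

The excitation energy is the difference:
ΔE = E_18 - E_4
ΔE = -0.16797160 - (-3.40142500)
ΔE = 3.23345 eV

Since this is positive, energy must be absorbed (photon absorption).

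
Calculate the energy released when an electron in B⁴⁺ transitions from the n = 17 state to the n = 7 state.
5.765 eV

The energy levels are E_n = -13.6057 Z² eV / n².

Energy at n = 17: E_17 = -13.6057 × 5² / 17² = -1.176964 eV
Energy at n = 7: E_7 = -13.6057 × 5² / 7² = -6.941684 eV

For emission (electron falling to lower state), the photon energy is:
E_photon = E_17 - E_7 = |-1.176964 - (-6.941684)|
E_photon = 5.765 eV

This energy is carried away by the emitted photon.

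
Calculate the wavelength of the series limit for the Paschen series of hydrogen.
820.13862 nm

The series limit corresponds to the transition from n = ∞ to n = 3.
This is the highest energy (shortest wavelength) transition in the Paschen series.

E_∞ = 0 eV
E_3 = -13.6057 / 3² = -1.511744444 eV

Energy at series limit:
ΔE = E_∞ - E_3 = 0 - (-1.511744444) = 1.511744444 eV
λ = hc/E = 1239.84 eV·nm / 1.511744444 eV = 820.13862 nm

This energy equals the ionization energy from the n = 3 state of hydrogen.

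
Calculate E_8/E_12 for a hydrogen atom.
2.250

Using E_n = -13.6057 Z² / n² eV with Z = 1:

E_8 = -13.6057 / 8² = -13.6057 / 64 = -0.212589063 eV
E_12 = -13.6057 / 12² = -13.6057 / 144 = -0.094484028 eV

The ratio is:
E_8/E_12 = (-0.212589063) / (-0.094484028)
E_8/E_12 = (-13.6057/64) / (-13.6057/144)
E_8/E_12 = 144/64
E_8/E_12 = 2.250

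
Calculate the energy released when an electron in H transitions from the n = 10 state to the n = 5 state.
0.4082 eV

The energy levels are E_n = -13.6057 eV / n².

Energy at n = 10: E_10 = -13.6057 / 10² = -0.1360570 eV
Energy at n = 5: E_5 = -13.6057 / 5² = -0.5442280 eV

For emission (electron falling to lower state), the photon energy is:
E_photon = E_10 - E_5 = |-0.1360570 - (-0.5442280)|
E_photon = 0.4082 eV

This energy is carried away by the emitted photon.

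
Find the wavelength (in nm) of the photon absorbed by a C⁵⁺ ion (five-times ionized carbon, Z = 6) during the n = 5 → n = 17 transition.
69.274943 nm

First, find the transition energy using E_n = -13.6057 Z² / n² eV:
E_5 = -13.6057 × 6² / 5² = -19.59220800 eV
E_17 = -13.6057 × 6² / 17² = -1.69482768 eV

Photon energy: |ΔE| = |E_17 - E_5| = 17.89738032 eV

Convert to wavelength using E = hc/λ with hc = 1239.84 eV·nm:
λ = hc/E = 1239.84 eV·nm / 17.89738032 eV
λ = 69.274943 nm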